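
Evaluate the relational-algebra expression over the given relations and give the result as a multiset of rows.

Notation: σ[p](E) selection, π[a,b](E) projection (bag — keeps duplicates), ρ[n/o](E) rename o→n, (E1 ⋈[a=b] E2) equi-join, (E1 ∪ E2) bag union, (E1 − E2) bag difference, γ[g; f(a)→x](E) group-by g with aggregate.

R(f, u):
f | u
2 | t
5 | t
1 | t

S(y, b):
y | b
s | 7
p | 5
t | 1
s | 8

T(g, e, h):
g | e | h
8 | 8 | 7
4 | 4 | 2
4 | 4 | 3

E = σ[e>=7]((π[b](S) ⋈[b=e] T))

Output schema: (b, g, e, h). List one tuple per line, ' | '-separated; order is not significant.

Stepwise |·|:
  S → 4
  π[b](S) → 4
  T → 3
  (π[b](S) ⋈[b=e] T) → 1
  σ[e>=7]((π[b](S) ⋈[b=e] T)) → 1

== RESULT ==
b | g | e | h
8 | 8 | 8 | 7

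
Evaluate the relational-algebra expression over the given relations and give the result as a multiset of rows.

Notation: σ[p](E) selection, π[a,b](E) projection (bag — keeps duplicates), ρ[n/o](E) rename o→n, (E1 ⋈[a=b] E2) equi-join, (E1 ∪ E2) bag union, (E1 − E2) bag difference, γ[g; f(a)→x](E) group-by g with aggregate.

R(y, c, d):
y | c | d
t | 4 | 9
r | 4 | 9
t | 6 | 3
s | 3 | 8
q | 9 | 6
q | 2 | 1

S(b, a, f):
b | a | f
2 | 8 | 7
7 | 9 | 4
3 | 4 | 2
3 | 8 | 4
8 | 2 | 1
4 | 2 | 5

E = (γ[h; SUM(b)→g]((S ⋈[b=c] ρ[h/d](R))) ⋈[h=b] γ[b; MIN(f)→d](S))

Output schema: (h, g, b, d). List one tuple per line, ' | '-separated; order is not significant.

Subexpression sizes:
  S → 6
  R → 6
  ρ[h/d](R) → 6
  (S ⋈[b=c] ρ[h/d](R)) → 5
  γ[h; SUM(b)→g]((S ⋈[b=c] ρ[h/d](R))) → 3
  S → 6
  γ[b; MIN(f)→d](S) → 5
  (γ[h; SUM(b)→g]((S ⋈[b=c] ρ[h/d](R))) ⋈[h=b] γ[b; MIN(f)→d](S)) → 1

== RESULT ==
h | g | b | d
8 | 6 | 8 | 1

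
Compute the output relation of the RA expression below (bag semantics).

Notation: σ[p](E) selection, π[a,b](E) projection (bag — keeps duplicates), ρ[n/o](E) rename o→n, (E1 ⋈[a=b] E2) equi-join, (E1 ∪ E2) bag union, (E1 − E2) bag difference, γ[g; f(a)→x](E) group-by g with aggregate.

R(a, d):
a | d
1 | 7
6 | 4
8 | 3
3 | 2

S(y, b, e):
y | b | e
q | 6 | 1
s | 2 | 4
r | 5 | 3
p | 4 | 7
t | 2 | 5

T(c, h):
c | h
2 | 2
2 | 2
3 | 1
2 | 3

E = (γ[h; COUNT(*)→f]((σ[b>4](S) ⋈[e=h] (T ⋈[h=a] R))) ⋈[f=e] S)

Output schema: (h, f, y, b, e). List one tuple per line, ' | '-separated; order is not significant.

Stepwise |·|:
  S → 5
  σ[b>4](S) → 2
  T → 4
  R → 4
  (T ⋈[h=a] R) → 2
  (σ[b>4](S) ⋈[e=h] (T ⋈[h=a] R)) → 2
  γ[h; COUNT(*)→f]((σ[b>4](S) ⋈[e=h] (T ⋈[h=a] R))) → 2
  S → 5
  (γ[h; COUNT(*)→f]((σ[b>4](S) ⋈[e=h] (T ⋈[h=a] R))) ⋈[f=e] S) → 2

== RESULT ==
h | f | y | b | e
1 | 1 | q | 6 | 1
3 | 1 | q | 6 | 1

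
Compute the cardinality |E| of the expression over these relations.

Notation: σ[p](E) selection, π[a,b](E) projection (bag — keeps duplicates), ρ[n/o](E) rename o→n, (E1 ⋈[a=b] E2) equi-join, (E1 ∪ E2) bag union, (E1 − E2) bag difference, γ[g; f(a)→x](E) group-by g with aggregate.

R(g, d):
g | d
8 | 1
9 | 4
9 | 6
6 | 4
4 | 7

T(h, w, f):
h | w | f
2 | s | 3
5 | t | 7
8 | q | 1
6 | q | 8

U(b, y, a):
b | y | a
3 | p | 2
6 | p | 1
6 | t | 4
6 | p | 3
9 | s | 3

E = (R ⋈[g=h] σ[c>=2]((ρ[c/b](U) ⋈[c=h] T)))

Stepwise |·|:
  R → 5
  U → 5
  ρ[c/b](U) → 5
  T → 4
  (ρ[c/b](U) ⋈[c=h] T) → 3
  σ[c>=2]((ρ[c/b](U) ⋈[c=h] T)) → 3
  (R ⋈[g=h] σ[c>=2]((ρ[c/b](U) ⋈[c=h] T))) → 3

|E| = 3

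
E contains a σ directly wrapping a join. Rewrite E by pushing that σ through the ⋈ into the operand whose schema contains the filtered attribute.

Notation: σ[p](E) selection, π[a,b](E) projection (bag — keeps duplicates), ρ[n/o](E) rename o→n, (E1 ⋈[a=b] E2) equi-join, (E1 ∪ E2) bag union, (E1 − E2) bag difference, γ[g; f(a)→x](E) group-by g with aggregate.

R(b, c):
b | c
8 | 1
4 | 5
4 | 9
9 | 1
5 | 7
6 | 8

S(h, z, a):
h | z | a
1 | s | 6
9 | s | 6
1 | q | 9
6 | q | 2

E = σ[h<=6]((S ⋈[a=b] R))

σ filters on h, owned by the left side.
E' = (σ[h<=6](S) ⋈[a=b] R)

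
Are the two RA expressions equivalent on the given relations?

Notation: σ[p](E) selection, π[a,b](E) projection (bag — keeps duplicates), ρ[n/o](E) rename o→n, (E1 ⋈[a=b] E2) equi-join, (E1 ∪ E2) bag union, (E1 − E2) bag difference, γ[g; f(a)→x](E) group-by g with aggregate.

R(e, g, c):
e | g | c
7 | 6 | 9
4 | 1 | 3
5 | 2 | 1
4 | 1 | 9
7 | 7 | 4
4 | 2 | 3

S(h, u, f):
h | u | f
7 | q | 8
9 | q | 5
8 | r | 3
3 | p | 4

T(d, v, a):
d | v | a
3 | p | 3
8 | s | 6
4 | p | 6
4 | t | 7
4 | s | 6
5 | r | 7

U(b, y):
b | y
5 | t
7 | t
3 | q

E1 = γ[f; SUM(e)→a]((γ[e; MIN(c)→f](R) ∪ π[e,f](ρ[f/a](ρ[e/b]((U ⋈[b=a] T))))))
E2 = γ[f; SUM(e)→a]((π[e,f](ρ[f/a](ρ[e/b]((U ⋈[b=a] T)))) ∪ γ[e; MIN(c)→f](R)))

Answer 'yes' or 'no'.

E1 row counts bottom-up:
  R → 6
  γ[e; MIN(c)→f](R) → 3
  U → 3
  T → 6
  (U ⋈[b=a] T) → 3
  ρ[e/b]((U ⋈[b=a] T)) → 3
  ρ[f/a](ρ[e/b]((U ⋈[b=a] T))) → 3
  π[e,f](ρ[f/a](ρ[e/b]((U ⋈[b=a] T)))) → 3
  (γ[e; MIN(c)→f](R) ∪ π[e,f](ρ[f/a](ρ[e/b]((U ⋈[b=a] T))))) → 6
  γ[f; SUM(e)→a]((γ[e; MIN(c)→f](R) ∪ π[e,f](ρ[f/a](ρ[e/b]((U ⋈[b=a] T)))))) → 4
E2 row counts bottom-up:
  U → 3
  T → 6
  (U ⋈[b=a] T) → 3
  ρ[e/b]((U ⋈[b=a] T)) → 3
  ρ[f/a](ρ[e/b]((U ⋈[b=a] T))) → 3
  π[e,f](ρ[f/a](ρ[e/b]((U ⋈[b=a] T)))) → 3
  R → 6
  γ[e; MIN(c)→f](R) → 3
  (π[e,f](ρ[f/a](ρ[e/b]((U ⋈[b=a] T)))) ∪ γ[e; MIN(c)→f](R)) → 6
  γ[f; SUM(e)→a]((π[e,f](ρ[f/a](ρ[e/b]((U ⋈[b=a] T)))) ∪ γ[e; MIN(c)→f](R))) → 4

E1 and E2 produce the same multiset:
f | a
1 | 5
3 | 7
4 | 7
7 | 14

yes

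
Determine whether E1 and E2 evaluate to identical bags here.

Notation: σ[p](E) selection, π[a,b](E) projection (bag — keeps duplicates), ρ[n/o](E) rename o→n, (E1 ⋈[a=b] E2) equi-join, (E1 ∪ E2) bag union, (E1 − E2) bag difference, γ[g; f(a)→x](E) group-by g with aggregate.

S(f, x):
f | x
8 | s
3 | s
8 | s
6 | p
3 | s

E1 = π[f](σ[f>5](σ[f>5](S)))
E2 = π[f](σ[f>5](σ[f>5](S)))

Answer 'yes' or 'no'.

E1 stepwise |·|:
  S → 5
  σ[f>5](S) → 3
  σ[f>5](σ[f>5](S)) → 3
  π[f](σ[f>5](σ[f>5](S))) → 3
E2 stepwise |·|:
  S → 5
  σ[f>5](S) → 3
  σ[f>5](σ[f>5](S)) → 3
  π[f](σ[f>5](σ[f>5](S))) → 3

E1 and E2 produce the same multiset:
f
6
8
8

yes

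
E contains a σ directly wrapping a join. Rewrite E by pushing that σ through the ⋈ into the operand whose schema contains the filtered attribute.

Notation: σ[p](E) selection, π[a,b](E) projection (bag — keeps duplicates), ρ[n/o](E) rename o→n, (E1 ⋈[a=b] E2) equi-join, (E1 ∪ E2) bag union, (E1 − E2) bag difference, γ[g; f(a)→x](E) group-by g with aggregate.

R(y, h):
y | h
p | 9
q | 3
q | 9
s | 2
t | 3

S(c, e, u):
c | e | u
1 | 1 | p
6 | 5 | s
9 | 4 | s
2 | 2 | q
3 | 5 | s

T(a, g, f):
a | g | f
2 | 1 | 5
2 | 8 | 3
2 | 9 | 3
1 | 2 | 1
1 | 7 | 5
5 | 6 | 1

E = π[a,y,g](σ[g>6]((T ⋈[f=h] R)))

σ filters on g, owned by the left side.
E' = π[a,y,g]((σ[g>6](T) ⋈[f=h] R))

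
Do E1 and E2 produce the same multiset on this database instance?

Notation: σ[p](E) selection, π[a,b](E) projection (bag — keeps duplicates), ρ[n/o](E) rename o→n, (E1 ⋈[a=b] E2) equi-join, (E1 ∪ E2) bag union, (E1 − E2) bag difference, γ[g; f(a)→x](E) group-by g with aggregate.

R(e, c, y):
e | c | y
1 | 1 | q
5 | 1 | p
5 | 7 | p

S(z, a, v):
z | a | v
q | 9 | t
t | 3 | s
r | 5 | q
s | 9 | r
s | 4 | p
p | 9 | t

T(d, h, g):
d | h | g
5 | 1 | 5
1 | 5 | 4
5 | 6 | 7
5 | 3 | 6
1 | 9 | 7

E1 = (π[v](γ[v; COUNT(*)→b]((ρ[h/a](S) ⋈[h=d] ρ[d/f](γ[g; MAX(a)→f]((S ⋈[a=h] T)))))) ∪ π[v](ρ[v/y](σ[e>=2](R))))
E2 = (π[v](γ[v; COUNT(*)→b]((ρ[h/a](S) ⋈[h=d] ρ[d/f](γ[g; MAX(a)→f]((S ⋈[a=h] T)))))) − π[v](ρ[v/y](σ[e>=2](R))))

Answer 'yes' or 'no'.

E1 stepwise |·|:
  S → 6
  ρ[h/a](S) → 6
  S → 6
  T → 5
  (S ⋈[a=h] T) → 5
  γ[g; MAX(a)→f]((S ⋈[a=h] T)) → 3
  ρ[d/f](γ[g; MAX(a)→f]((S ⋈[a=h] T))) → 3
  (ρ[h/a](S) ⋈[h=d] ρ[d/f](γ[g; MAX(a)→f]((S ⋈[a=h] T)))) → 5
  γ[v; COUNT(*)→b]((ρ[h/a](S) ⋈[h=d] ρ[d/f](γ[g; MAX(a)→f]((S ⋈[a=h] T))))) → 4
  π[v](γ[v; COUNT(*)→b]((ρ[h/a](S) ⋈[h=d] ρ[d/f](γ[g; MAX(a)→f]((S ⋈[a=h] T)))))) → 4
  R → 3
  σ[e>=2](R) → 2
  ρ[v/y](σ[e>=2](R)) → 2
  π[v](ρ[v/y](σ[e>=2](R))) → 2
  (π[v](γ[v; COUNT(*)→b]((ρ[h/a](S) ⋈[h=d] ρ[d/f](γ[g; MAX(a)→f]((S ⋈[a=h] T)))))) ∪ π[v](ρ[v/y](σ[e>=2](R)))) → 6
E2 stepwise |·|:
  S → 6
  ρ[h/a](S) → 6
  S → 6
  T → 5
  (S ⋈[a=h] T) → 5
  γ[g; MAX(a)→f]((S ⋈[a=h] T)) → 3
  ρ[d/f](γ[g; MAX(a)→f]((S ⋈[a=h] T))) → 3
  (ρ[h/a](S) ⋈[h=d] ρ[d/f](γ[g; MAX(a)→f]((S ⋈[a=h] T)))) → 5
  γ[v; COUNT(*)→b]((ρ[h/a](S) ⋈[h=d] ρ[d/f](γ[g; MAX(a)→f]((S ⋈[a=h] T))))) → 4
  π[v](γ[v; COUNT(*)→b]((ρ[h/a](S) ⋈[h=d] ρ[d/f](γ[g; MAX(a)→f]((S ⋈[a=h] T)))))) → 4
  R → 3
  σ[e>=2](R) → 2
  ρ[v/y](σ[e>=2](R)) → 2
  π[v](ρ[v/y](σ[e>=2](R))) → 2
  (π[v](γ[v; COUNT(*)→b]((ρ[h/a](S) ⋈[h=d] ρ[d/f](γ[g; MAX(a)→f]((S ⋈[a=h] T)))))) − π[v](ρ[v/y](σ[e>=2](R)))) → 4

E1 result:
v
p
p
q
r
s
t
E2 result:
v
q
r
s
t
Witness: ('p',) appears 2× in E1 but 0× in E2.

no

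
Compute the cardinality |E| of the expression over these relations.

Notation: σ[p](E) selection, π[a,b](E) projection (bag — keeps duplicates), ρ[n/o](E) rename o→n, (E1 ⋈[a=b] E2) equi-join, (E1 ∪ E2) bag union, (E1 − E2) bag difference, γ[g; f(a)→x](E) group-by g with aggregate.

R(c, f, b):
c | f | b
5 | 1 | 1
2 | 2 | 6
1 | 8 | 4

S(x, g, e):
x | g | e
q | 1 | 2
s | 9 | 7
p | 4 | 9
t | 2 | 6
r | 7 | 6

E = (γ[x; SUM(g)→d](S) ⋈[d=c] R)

Row counts bottom-up:
  S → 5
  γ[x; SUM(g)→d](S) → 5
  R → 3
  (γ[x; SUM(g)→d](S) ⋈[d=c] R) → 2

|E| = 2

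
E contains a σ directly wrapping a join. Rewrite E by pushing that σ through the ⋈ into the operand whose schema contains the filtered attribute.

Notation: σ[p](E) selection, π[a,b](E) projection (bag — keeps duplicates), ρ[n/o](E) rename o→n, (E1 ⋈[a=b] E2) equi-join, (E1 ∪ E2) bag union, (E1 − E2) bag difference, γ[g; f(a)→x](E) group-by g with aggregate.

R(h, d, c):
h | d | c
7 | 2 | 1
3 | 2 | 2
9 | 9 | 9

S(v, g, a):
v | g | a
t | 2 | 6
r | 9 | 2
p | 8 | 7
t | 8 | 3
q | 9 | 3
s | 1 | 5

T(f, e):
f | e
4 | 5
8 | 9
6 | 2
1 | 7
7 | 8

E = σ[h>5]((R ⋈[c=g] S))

σ filters on h, owned by the left side.
E' = (σ[h>5](R) ⋈[c=g] S)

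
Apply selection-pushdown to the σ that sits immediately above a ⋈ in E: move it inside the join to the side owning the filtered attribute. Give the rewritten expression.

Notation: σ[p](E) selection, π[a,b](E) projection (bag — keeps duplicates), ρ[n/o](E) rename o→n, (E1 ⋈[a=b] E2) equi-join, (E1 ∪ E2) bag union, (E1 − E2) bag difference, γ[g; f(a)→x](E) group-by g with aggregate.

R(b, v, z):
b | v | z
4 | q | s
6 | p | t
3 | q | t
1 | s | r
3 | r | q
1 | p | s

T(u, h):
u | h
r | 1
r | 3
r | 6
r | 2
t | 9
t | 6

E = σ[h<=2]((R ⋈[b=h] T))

σ filters on h, owned by the right side.
E' = (R ⋈[b=h] σ[h<=2](T))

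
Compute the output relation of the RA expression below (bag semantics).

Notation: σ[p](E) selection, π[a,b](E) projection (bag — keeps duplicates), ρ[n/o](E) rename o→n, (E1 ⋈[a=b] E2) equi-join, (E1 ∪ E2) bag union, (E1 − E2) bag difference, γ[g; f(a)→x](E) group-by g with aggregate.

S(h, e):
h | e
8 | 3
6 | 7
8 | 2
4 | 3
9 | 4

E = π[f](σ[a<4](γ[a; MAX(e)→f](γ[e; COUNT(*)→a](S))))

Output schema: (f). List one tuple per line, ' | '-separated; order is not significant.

Stepwise |·|:
  S → 5
  γ[e; COUNT(*)→a](S) → 4
  γ[a; MAX(e)→f](γ[e; COUNT(*)→a](S)) → 2
  σ[a<4](γ[a; MAX(e)→f](γ[e; COUNT(*)→a](S))) → 2
  π[f](σ[a<4](γ[a; MAX(e)→f](γ[e; COUNT(*)→a](S)))) → 2

== RESULT ==
f
3
7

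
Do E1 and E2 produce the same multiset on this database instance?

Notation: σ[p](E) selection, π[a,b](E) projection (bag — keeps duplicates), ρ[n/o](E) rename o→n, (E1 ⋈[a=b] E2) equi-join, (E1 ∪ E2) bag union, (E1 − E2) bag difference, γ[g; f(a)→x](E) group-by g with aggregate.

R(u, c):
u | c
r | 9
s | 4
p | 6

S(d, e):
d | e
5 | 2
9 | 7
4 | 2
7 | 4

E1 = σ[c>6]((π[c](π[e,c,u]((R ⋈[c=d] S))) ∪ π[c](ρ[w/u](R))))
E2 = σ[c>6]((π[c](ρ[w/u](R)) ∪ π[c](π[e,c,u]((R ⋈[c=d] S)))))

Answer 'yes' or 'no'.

E1 subexpression sizes:
  R → 3
  S → 4
  (R ⋈[c=d] S) → 2
  π[e,c,u]((R ⋈[c=d] S)) → 2
  π[c](π[e,c,u]((R ⋈[c=d] S))) → 2
  R → 3
  ρ[w/u](R) → 3
  π[c](ρ[w/u](R)) → 3
  (π[c](π[e,c,u]((R ⋈[c=d] S))) ∪ π[c](ρ[w/u](R))) → 5
  σ[c>6]((π[c](π[e,c,u]((R ⋈[c=d] S))) ∪ π[c](ρ[w/u](R)))) → 2
E2 subexpression sizes:
  R → 3
  ρ[w/u](R) → 3
  π[c](ρ[w/u](R)) → 3
  R → 3
  S → 4
  (R ⋈[c=d] S) → 2
  π[e,c,u]((R ⋈[c=d] S)) → 2
  π[c](π[e,c,u]((R ⋈[c=d] S))) → 2
  (π[c](ρ[w/u](R)) ∪ π[c](π[e,c,u]((R ⋈[c=d] S)))) → 5
  σ[c>6]((π[c](ρ[w/u](R)) ∪ π[c](π[e,c,u]((R ⋈[c=d] S))))) → 2

E1 and E2 produce the same multiset:
c
9
9

yes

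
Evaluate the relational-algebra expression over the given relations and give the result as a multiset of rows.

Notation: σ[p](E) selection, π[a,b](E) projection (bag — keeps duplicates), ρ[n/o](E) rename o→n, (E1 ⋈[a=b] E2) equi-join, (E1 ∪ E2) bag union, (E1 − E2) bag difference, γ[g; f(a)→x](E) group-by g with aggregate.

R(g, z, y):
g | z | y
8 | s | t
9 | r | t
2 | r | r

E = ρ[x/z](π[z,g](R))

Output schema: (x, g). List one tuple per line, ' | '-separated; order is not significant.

Subexpression sizes:
  R → 3
  π[z,g](R) → 3
  ρ[x/z](π[z,g](R)) → 3

== RESULT ==
x | g
r | 2
r | 9
s | 8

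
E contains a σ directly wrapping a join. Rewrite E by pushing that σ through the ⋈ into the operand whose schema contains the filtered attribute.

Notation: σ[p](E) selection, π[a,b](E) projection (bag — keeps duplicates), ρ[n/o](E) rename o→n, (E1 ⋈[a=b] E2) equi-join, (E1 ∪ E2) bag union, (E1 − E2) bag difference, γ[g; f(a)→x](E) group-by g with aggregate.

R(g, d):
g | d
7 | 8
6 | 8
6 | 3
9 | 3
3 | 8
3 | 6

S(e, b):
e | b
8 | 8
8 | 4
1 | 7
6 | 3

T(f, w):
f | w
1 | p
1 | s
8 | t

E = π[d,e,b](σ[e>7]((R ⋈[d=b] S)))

σ filters on e, owned by the right side.
E' = π[d,e,b]((R ⋈[d=b] σ[e>7](S)))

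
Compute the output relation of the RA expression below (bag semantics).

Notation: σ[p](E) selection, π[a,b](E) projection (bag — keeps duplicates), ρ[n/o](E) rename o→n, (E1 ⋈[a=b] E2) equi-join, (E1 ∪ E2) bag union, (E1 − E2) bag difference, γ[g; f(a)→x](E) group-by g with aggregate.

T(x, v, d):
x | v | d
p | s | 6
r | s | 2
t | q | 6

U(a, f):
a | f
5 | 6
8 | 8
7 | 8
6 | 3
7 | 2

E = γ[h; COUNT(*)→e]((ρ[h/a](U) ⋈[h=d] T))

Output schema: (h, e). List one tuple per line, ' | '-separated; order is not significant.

Stepwise |·|:
  U → 5
  ρ[h/a](U) → 5
  T → 3
  (ρ[h/a](U) ⋈[h=d] T) → 2
  γ[h; COUNT(*)→e]((ρ[h/a](U) ⋈[h=d] T)) → 1

== RESULT ==
h | e
6 | 2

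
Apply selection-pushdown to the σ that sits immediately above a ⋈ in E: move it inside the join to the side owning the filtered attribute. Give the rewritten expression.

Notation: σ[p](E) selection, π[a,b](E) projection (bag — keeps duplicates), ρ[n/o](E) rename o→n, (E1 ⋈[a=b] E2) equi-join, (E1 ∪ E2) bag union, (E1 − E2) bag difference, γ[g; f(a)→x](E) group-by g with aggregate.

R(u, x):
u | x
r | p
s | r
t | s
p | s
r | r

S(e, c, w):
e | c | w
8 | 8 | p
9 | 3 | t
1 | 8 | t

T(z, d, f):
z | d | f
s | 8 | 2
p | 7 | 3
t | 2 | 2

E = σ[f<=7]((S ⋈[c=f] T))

σ filters on f, owned by the right side.
E' = (S ⋈[c=f] σ[f<=7](T))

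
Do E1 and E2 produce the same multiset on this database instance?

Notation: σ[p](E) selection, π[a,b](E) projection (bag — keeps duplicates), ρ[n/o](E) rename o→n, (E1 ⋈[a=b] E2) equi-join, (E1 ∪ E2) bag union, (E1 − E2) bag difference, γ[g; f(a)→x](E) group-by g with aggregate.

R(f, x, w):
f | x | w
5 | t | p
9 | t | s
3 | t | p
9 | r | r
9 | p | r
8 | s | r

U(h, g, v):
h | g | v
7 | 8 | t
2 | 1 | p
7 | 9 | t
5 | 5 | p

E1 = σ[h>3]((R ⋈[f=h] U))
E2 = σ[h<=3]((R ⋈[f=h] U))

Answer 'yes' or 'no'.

E1 subexpression sizes:
  R → 6
  U → 4
  (R ⋈[f=h] U) → 1
  σ[h>3]((R ⋈[f=h] U)) → 1
E2 subexpression sizes:
  R → 6
  U → 4
  (R ⋈[f=h] U) → 1
  σ[h<=3]((R ⋈[f=h] U)) → 0

E1 result:
f | x | w | h | g | v
5 | t | p | 5 | 5 | p
E2 result:
f | x | w | h | g | v
(0 rows)
Witness: (5, 't', 'p', 5, 5, 'p') appears 1× in E1 but 0× in E2.

no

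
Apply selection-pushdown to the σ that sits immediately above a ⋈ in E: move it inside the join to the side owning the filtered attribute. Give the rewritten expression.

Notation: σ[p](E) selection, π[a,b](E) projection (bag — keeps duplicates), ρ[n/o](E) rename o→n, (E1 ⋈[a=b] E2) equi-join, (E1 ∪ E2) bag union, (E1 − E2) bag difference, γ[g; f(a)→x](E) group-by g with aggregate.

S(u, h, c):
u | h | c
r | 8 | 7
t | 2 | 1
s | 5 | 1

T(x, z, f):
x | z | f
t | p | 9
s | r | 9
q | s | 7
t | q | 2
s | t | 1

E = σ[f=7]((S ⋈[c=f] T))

σ filters on f, owned by the right side.
E' = (S ⋈[c=f] σ[f=7](T))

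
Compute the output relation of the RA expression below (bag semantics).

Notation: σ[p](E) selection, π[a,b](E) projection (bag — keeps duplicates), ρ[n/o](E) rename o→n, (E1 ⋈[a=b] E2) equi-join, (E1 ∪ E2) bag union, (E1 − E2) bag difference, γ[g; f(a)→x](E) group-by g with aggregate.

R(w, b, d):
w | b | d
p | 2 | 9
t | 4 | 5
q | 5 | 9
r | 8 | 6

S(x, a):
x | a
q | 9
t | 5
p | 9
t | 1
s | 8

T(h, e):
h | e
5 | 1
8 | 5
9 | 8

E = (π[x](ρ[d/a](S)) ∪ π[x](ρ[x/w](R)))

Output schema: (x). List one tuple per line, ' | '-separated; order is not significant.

Row counts bottom-up:
  S → 5
  ρ[d/a](S) → 5
  π[x](ρ[d/a](S)) → 5
  R → 4
  ρ[x/w](R) → 4
  π[x](ρ[x/w](R)) → 4
  (π[x](ρ[d/a](S)) ∪ π[x](ρ[x/w](R))) → 9

== RESULT ==
x
p
p
q
q
r
s
t
t
t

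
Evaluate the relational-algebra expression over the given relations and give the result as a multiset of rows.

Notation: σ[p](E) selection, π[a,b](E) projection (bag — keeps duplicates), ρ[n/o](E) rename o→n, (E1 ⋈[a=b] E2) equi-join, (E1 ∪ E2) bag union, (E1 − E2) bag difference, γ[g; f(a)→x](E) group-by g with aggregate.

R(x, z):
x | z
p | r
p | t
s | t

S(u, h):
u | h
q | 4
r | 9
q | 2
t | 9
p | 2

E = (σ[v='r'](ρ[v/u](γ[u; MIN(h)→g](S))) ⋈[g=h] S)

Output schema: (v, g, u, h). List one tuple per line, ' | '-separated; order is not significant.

Subexpression sizes:
  S → 5
  γ[u; MIN(h)→g](S) → 4
  ρ[v/u](γ[u; MIN(h)→g](S)) → 4
  σ[v='r'](ρ[v/u](γ[u; MIN(h)→g](S))) → 1
  S → 5
  (σ[v='r'](ρ[v/u](γ[u; MIN(h)→g](S))) ⋈[g=h] S) → 2

== RESULT ==
v | g | u | h
r | 9 | r | 9
r | 9 | t | 9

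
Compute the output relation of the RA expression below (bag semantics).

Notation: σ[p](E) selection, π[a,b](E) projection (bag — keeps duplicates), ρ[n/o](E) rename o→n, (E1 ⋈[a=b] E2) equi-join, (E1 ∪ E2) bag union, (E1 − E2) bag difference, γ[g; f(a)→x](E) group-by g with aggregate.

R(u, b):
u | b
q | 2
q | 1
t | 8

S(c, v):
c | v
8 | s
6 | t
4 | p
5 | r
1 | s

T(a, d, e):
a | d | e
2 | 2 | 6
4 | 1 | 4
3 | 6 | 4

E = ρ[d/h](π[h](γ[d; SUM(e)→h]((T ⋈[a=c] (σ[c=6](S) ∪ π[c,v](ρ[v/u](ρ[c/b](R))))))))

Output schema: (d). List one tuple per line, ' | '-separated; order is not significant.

Subexpression sizes:
  T → 3
  S → 5
  σ[c=6](S) → 1
  R → 3
  ρ[c/b](R) → 3
  ρ[v/u](ρ[c/b](R)) → 3
  π[c,v](ρ[v/u](ρ[c/b](R))) → 3
  (σ[c=6](S) ∪ π[c,v](ρ[v/u](ρ[c/b](R)))) → 4
  (T ⋈[a=c] (σ[c=6](S) ∪ π[c,v](ρ[v/u](ρ[c/b](R))))) → 1
  γ[d; SUM(e)→h]((T ⋈[a=c] (σ[c=6](S) ∪ π[c,v](ρ[v/u](ρ[c/b](R)))))) → 1
  π[h](γ[d; SUM(e)→h]((T ⋈[a=c] (σ[c=6](S) ∪ π[c,v](ρ[v/u](ρ[c/b](R))))))) → 1
  ρ[d/h](π[h](γ[d; SUM(e)→h]((T ⋈[a=c] (σ[c=6](S) ∪ π[c,v](ρ[v/u](ρ[c/b](R)))))))) → 1

== RESULT ==
d
6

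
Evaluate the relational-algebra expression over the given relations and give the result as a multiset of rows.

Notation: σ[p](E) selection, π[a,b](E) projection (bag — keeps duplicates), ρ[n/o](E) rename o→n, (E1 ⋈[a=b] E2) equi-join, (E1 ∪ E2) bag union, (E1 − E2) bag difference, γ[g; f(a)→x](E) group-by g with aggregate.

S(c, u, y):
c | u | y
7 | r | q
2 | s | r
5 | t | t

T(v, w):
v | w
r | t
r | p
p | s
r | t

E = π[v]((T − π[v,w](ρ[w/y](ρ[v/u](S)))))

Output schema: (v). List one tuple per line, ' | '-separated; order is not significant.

Per-node cardinality:
  T → 4
  S → 3
  ρ[v/u](S) → 3
  ρ[w/y](ρ[v/u](S)) → 3
  π[v,w](ρ[w/y](ρ[v/u](S))) → 3
  (T − π[v,w](ρ[w/y](ρ[v/u](S)))) → 4
  π[v]((T − π[v,w](ρ[w/y](ρ[v/u](S))))) → 4

== RESULT ==
v
p
r
r
r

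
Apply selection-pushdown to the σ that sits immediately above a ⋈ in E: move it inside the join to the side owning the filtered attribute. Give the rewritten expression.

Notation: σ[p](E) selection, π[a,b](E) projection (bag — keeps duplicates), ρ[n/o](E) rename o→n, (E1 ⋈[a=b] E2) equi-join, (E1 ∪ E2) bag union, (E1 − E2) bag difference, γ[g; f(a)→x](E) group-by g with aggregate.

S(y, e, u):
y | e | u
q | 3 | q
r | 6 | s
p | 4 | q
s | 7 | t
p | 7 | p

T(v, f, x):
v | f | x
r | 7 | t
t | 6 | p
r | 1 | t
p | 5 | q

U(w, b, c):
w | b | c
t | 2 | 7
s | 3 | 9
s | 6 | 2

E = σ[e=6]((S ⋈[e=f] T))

σ filters on e, owned by the left side.
E' = (σ[e=6](S) ⋈[e=f] T)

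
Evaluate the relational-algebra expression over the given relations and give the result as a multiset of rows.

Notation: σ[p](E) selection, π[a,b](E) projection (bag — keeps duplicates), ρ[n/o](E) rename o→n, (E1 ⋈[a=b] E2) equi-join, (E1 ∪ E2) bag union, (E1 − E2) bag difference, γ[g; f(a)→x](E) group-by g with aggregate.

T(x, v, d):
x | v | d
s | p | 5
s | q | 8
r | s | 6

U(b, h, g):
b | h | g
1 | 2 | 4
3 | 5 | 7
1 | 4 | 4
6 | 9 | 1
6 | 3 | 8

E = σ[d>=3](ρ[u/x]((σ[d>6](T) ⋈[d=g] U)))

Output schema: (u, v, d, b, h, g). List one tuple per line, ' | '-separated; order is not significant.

Stepwise |·|:
  T → 3
  σ[d>6](T) → 1
  U → 5
  (σ[d>6](T) ⋈[d=g] U) → 1
  ρ[u/x]((σ[d>6](T) ⋈[d=g] U)) → 1
  σ[d>=3](ρ[u/x]((σ[d>6](T) ⋈[d=g] U))) → 1

== RESULT ==
u | v | d | b | h | g
s | q | 8 | 6 | 3 | 8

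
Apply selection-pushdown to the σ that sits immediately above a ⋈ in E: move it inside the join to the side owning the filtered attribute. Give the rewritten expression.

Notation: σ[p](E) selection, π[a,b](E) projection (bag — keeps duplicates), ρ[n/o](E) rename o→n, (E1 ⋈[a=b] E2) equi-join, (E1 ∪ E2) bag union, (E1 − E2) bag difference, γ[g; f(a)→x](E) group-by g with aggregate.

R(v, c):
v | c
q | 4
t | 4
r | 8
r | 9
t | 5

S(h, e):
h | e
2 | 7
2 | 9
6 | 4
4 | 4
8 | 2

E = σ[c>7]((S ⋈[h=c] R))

σ filters on c, owned by the right side.
E' = (S ⋈[h=c] σ[c>7](R))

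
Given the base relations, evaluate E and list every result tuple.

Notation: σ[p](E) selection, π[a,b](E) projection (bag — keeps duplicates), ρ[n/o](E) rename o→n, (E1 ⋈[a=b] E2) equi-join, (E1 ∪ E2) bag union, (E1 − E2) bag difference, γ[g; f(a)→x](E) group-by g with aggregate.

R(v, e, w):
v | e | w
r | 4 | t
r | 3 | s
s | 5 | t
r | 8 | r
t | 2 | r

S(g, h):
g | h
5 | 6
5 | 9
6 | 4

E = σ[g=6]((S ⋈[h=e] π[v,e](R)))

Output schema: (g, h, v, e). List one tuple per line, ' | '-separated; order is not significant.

Row counts bottom-up:
  S → 3
  R → 5
  π[v,e](R) → 5
  (S ⋈[h=e] π[v,e](R)) → 1
  σ[g=6]((S ⋈[h=e] π[v,e](R))) → 1

== RESULT ==
g | h | v | e
6 | 4 | r | 4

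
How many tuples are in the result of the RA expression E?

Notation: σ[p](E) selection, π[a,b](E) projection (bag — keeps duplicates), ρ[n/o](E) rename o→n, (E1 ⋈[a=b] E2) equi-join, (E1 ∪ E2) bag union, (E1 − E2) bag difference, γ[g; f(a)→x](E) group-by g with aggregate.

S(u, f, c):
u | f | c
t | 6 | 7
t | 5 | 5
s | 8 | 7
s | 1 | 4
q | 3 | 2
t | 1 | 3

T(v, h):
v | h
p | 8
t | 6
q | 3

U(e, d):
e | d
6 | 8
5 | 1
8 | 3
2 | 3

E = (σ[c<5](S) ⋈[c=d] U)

Subexpression sizes:
  S → 6
  σ[c<5](S) → 3
  U → 4
  (σ[c<5](S) ⋈[c=d] U) → 2

|E| = 2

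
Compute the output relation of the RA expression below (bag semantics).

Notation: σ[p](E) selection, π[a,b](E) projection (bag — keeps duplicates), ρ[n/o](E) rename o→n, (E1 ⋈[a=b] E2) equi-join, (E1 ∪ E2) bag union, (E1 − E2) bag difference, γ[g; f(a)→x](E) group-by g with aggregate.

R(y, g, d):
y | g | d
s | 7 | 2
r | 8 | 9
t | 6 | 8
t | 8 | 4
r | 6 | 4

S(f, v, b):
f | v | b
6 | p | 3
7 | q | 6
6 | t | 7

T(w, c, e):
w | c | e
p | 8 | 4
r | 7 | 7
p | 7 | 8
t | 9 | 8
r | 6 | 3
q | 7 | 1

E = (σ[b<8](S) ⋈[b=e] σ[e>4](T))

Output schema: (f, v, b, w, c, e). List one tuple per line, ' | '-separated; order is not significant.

Row counts bottom-up:
  S → 3
  σ[b<8](S) → 3
  T → 6
  σ[e>4](T) → 3
  (σ[b<8](S) ⋈[b=e] σ[e>4](T)) → 1

== RESULT ==
f | v | b | w | c | e
6 | t | 7 | r | 7 | 7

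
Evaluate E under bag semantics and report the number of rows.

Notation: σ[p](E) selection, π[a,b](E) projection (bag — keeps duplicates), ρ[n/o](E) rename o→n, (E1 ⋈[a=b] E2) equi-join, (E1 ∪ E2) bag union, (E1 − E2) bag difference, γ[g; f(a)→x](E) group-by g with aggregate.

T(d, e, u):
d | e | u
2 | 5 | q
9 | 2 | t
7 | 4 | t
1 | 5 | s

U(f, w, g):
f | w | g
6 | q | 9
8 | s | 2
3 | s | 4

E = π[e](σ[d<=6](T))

Row counts bottom-up:
  T → 4
  σ[d<=6](T) → 2
  π[e](σ[d<=6](T)) → 2

|E| = 2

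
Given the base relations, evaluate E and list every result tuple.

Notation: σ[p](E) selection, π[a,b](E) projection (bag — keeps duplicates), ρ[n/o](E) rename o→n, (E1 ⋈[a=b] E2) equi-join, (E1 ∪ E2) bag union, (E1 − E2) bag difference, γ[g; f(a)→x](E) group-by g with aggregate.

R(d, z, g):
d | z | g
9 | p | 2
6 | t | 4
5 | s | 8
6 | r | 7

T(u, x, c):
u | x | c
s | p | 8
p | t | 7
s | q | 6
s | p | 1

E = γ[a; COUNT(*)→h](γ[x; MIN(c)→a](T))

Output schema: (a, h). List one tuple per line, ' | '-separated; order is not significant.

Per-node cardinality:
  T → 4
  γ[x; MIN(c)→a](T) → 3
  γ[a; COUNT(*)→h](γ[x; MIN(c)→a](T)) → 3

== RESULT ==
a | h
1 | 1
6 | 1
7 | 1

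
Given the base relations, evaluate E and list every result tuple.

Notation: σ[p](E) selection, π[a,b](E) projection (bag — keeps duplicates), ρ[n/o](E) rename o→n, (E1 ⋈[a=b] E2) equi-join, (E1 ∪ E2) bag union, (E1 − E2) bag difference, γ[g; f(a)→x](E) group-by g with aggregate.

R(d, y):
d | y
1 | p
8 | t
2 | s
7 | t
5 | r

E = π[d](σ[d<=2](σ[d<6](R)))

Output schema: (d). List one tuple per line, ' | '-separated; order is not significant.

Stepwise |·|:
  R → 5
  σ[d<6](R) → 3
  σ[d<=2](σ[d<6](R)) → 2
  π[d](σ[d<=2](σ[d<6](R))) → 2

== RESULT ==
d
1
2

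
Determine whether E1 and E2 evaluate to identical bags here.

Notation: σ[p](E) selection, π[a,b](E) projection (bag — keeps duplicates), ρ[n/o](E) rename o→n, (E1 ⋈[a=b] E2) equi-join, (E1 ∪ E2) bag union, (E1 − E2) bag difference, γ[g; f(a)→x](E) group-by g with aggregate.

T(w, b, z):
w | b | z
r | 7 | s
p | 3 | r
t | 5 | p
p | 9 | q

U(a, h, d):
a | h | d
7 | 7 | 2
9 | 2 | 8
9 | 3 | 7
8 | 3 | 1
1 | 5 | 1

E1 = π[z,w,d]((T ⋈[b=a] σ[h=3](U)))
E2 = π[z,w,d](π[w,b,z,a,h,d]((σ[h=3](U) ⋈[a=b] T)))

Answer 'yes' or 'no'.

E1 row counts bottom-up:
  T → 4
  U → 5
  σ[h=3](U) → 2
  (T ⋈[b=a] σ[h=3](U)) → 1
  π[z,w,d]((T ⋈[b=a] σ[h=3](U))) → 1
E2 row counts bottom-up:
  U → 5
  σ[h=3](U) → 2
  T → 4
  (σ[h=3](U) ⋈[a=b] T) → 1
  π[w,b,z,a,h,d]((σ[h=3](U) ⋈[a=b] T)) → 1
  π[z,w,d](π[w,b,z,a,h,d]((σ[h=3](U) ⋈[a=b] T))) → 1

E1 and E2 produce the same multiset:
z | w | d
q | p | 7

yes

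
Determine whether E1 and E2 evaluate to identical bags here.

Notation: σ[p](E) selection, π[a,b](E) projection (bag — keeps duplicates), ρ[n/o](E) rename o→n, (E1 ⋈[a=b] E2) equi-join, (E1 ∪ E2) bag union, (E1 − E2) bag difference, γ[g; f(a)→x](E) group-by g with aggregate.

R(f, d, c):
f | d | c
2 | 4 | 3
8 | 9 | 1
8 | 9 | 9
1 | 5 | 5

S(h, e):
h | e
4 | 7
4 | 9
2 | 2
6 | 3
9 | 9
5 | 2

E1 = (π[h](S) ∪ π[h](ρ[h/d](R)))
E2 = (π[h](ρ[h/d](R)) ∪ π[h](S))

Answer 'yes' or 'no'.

E1 stepwise |·|:
  S → 6
  π[h](S) → 6
  R → 4
  ρ[h/d](R) → 4
  π[h](ρ[h/d](R)) → 4
  (π[h](S) ∪ π[h](ρ[h/d](R))) → 10
E2 stepwise |·|:
  R → 4
  ρ[h/d](R) → 4
  π[h](ρ[h/d](R)) → 4
  S → 6
  π[h](S) → 6
  (π[h](ρ[h/d](R)) ∪ π[h](S)) → 10

E1 and E2 produce the same multiset:
h
2
4
4
4
5
5
6
9
9
9

yes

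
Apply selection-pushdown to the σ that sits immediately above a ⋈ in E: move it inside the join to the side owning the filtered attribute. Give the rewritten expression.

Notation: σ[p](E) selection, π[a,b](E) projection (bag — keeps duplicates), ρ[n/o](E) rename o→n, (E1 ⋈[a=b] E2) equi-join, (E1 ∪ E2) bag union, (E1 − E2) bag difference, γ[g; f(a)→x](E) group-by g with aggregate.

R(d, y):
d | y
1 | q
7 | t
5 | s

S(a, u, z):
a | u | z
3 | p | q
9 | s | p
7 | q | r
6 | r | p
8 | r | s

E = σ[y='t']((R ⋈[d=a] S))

σ filters on y, owned by the left side.
E' = (σ[y='t'](R) ⋈[d=a] S)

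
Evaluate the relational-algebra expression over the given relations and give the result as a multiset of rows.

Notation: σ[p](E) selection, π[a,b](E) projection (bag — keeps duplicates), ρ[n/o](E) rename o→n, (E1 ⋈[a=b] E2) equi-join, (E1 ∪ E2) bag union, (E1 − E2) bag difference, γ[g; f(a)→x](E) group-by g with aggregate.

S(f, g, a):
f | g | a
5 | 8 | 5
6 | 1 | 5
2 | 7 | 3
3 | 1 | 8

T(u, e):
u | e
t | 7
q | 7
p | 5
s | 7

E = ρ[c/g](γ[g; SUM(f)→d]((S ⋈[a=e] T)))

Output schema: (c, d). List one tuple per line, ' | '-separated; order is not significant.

Per-node cardinality:
  S → 4
  T → 4
  (S ⋈[a=e] T) → 2
  γ[g; SUM(f)→d]((S ⋈[a=e] T)) → 2
  ρ[c/g](γ[g; SUM(f)→d]((S ⋈[a=e] T))) → 2

== RESULT ==
c | d
1 | 6
8 | 5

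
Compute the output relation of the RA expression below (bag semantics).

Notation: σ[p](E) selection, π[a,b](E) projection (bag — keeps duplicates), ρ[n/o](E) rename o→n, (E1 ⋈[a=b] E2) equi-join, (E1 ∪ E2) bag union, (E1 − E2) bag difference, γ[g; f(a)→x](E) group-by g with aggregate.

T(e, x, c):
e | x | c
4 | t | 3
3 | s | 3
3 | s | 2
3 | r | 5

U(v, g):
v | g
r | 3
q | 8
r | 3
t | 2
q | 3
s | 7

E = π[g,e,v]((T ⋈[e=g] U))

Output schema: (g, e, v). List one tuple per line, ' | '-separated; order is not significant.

Per-node cardinality:
  T → 4
  U → 6
  (T ⋈[e=g] U) → 9
  π[g,e,v]((T ⋈[e=g] U)) → 9

== RESULT ==
g | e | v
3 | 3 | q
3 | 3 | q
3 | 3 | q
3 | 3 | r
3 | 3 | r
3 | 3 | r
3 | 3 | r
3 | 3 | r
3 | 3 | r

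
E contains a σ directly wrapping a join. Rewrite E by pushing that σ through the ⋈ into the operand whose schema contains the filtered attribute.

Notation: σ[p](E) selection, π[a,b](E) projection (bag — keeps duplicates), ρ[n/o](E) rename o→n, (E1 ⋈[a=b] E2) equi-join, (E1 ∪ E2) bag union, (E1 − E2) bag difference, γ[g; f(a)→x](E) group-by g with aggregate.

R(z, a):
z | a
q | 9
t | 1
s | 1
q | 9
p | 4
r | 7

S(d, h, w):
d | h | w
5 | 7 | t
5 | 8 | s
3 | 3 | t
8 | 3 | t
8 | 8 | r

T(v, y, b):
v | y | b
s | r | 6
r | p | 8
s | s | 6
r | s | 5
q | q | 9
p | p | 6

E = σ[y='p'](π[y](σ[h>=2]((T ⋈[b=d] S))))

σ filters on h, owned by the right side.
E' = σ[y='p'](π[y]((T ⋈[b=d] σ[h>=2](S))))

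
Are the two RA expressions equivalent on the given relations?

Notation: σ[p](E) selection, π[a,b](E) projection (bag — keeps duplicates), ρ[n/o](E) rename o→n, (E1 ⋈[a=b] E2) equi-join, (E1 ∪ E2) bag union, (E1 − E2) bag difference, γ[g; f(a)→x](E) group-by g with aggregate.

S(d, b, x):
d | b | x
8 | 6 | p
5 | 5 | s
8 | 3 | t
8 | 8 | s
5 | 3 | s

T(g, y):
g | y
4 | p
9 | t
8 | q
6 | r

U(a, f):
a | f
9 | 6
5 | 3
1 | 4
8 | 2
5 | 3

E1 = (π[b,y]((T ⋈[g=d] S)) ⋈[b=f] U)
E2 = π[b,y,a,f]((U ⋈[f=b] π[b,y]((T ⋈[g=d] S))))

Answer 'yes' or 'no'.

E1 per-node cardinality:
  T → 4
  S → 5
  (T ⋈[g=d] S) → 3
  π[b,y]((T ⋈[g=d] S)) → 3
  U → 5
  (π[b,y]((T ⋈[g=d] S)) ⋈[b=f] U) → 3
E2 per-node cardinality:
  U → 5
  T → 4
  S → 5
  (T ⋈[g=d] S) → 3
  π[b,y]((T ⋈[g=d] S)) → 3
  (U ⋈[f=b] π[b,y]((T ⋈[g=d] S))) → 3
  π[b,y,a,f]((U ⋈[f=b] π[b,y]((T ⋈[g=d] S)))) → 3

E1 and E2 produce the same multiset:
b | y | a | f
3 | q | 5 | 3
3 | q | 5 | 3
6 | q | 9 | 6

yes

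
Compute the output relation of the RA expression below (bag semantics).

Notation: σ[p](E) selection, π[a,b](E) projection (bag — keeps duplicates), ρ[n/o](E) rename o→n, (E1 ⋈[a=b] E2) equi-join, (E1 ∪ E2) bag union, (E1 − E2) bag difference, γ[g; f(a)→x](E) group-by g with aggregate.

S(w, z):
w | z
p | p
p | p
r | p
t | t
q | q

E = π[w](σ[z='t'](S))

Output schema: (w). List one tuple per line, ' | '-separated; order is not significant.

Subexpression sizes:
  S → 5
  σ[z='t'](S) → 1
  π[w](σ[z='t'](S)) → 1

== RESULT ==
w
t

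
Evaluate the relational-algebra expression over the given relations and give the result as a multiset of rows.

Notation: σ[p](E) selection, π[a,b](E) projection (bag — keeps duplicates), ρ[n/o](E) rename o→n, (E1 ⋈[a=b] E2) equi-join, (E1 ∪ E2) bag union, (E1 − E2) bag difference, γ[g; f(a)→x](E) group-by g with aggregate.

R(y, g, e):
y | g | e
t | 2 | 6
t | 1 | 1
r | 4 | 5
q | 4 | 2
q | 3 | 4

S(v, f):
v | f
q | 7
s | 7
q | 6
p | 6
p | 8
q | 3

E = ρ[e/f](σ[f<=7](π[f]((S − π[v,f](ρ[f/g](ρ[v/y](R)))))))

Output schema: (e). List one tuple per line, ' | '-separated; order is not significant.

Subexpression sizes:
  S → 6
  R → 5
  ρ[v/y](R) → 5
  ρ[f/g](ρ[v/y](R)) → 5
  π[v,f](ρ[f/g](ρ[v/y](R))) → 5
  (S − π[v,f](ρ[f/g](ρ[v/y](R)))) → 5
  π[f]((S − π[v,f](ρ[f/g](ρ[v/y](R))))) → 5
  σ[f<=7](π[f]((S − π[v,f](ρ[f/g](ρ[v/y](R)))))) → 4
  ρ[e/f](σ[f<=7](π[f]((S − π[v,f](ρ[f/g](ρ[v/y](R))))))) → 4

== RESULT ==
e
6
6
7
7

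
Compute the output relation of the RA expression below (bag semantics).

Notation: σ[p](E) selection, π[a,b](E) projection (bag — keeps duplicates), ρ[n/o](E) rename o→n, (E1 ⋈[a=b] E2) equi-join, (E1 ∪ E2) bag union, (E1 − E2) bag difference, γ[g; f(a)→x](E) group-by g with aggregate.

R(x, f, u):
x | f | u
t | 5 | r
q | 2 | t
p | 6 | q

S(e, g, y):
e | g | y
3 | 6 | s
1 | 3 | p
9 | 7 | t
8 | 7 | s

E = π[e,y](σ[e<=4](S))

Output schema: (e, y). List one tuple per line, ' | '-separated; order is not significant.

Per-node cardinality:
  S → 4
  σ[e<=4](S) → 2
  π[e,y](σ[e<=4](S)) → 2

== RESULT ==
e | y
1 | p
3 | s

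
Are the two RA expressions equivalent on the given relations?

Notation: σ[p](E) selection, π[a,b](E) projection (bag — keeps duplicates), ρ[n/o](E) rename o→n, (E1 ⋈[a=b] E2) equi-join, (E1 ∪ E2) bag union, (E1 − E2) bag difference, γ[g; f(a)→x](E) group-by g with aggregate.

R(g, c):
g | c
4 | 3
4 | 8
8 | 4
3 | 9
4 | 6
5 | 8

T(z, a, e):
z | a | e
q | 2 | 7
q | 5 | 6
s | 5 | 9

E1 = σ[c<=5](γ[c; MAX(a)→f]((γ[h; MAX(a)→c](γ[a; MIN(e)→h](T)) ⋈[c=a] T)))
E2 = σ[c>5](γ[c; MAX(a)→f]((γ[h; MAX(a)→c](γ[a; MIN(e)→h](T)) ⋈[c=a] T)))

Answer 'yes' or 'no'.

E1 per-node cardinality:
  T → 3
  γ[a; MIN(e)→h](T) → 2
  γ[h; MAX(a)→c](γ[a; MIN(e)→h](T)) → 2
  T → 3
  (γ[h; MAX(a)→c](γ[a; MIN(e)→h](T)) ⋈[c=a] T) → 3
  γ[c; MAX(a)→f]((γ[h; MAX(a)→c](γ[a; MIN(e)→h](T)) ⋈[c=a] T)) → 2
  σ[c<=5](γ[c; MAX(a)→f]((γ[h; MAX(a)→c](γ[a; MIN(e)→h](T)) ⋈[c=a] T))) → 2
E2 per-node cardinality:
  T → 3
  γ[a; MIN(e)→h](T) → 2
  γ[h; MAX(a)→c](γ[a; MIN(e)→h](T)) → 2
  T → 3
  (γ[h; MAX(a)→c](γ[a; MIN(e)→h](T)) ⋈[c=a] T) → 3
  γ[c; MAX(a)→f]((γ[h; MAX(a)→c](γ[a; MIN(e)→h](T)) ⋈[c=a] T)) → 2
  σ[c>5](γ[c; MAX(a)→f]((γ[h; MAX(a)→c](γ[a; MIN(e)→h](T)) ⋈[c=a] T))) → 0

E1 result:
c | f
2 | 2
5 | 5
E2 result:
c | f
(0 rows)
Witness: (5, 5) appears 1× in E1 but 0× in E2.

no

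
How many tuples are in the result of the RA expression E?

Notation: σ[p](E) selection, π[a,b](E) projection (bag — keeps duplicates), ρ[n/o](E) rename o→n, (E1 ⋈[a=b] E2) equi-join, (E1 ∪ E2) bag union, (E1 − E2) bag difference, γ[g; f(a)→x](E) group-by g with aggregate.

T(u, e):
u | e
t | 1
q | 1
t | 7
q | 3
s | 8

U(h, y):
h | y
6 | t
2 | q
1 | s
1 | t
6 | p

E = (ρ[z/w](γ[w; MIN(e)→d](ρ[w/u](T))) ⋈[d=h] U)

Row counts bottom-up:
  T → 5
  ρ[w/u](T) → 5
  γ[w; MIN(e)→d](ρ[w/u](T)) → 3
  ρ[z/w](γ[w; MIN(e)→d](ρ[w/u](T))) → 3
  U → 5
  (ρ[z/w](γ[w; MIN(e)→d](ρ[w/u](T))) ⋈[d=h] U) → 4

|E| = 4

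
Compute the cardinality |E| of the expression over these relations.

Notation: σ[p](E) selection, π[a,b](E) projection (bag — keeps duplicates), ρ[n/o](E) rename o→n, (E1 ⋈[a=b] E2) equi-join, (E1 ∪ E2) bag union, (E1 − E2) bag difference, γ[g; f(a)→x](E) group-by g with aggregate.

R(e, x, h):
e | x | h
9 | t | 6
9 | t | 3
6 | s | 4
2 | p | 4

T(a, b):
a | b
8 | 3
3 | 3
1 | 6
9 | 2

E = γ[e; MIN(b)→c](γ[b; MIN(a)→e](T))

Per-node cardinality:
  T → 4
  γ[b; MIN(a)→e](T) → 3
  γ[e; MIN(b)→c](γ[b; MIN(a)→e](T)) → 3

|E| = 3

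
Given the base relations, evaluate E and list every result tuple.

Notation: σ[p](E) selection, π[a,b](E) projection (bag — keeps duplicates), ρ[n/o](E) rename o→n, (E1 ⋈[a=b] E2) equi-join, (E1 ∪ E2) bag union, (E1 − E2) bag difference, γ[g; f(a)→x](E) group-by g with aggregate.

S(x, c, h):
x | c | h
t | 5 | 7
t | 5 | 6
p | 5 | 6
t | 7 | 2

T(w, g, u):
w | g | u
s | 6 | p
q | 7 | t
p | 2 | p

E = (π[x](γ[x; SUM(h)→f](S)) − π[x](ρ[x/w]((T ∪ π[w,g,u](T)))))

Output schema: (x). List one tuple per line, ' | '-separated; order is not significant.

Stepwise |·|:
  S → 4
  γ[x; SUM(h)→f](S) → 2
  π[x](γ[x; SUM(h)→f](S)) → 2
  T → 3
  T → 3
  π[w,g,u](T) → 3
  (T ∪ π[w,g,u](T)) → 6
  ρ[x/w]((T ∪ π[w,g,u](T))) → 6
  π[x](ρ[x/w]((T ∪ π[w,g,u](T)))) → 6
  (π[x](γ[x; SUM(h)→f](S)) − π[x](ρ[x/w]((T ∪ π[w,g,u](T))))) → 1

== RESULT ==
x
t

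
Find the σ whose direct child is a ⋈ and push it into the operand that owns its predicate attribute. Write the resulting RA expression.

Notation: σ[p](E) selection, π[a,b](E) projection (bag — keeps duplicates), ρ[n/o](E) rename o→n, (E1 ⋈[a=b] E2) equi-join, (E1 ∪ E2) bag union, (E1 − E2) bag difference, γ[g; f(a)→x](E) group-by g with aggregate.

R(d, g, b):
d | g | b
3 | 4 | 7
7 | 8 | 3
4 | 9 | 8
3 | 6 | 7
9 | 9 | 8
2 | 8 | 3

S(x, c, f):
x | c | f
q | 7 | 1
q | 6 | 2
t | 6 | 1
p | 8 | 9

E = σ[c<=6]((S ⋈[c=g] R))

σ filters on c, owned by the left side.
E' = (σ[c<=6](S) ⋈[c=g] R)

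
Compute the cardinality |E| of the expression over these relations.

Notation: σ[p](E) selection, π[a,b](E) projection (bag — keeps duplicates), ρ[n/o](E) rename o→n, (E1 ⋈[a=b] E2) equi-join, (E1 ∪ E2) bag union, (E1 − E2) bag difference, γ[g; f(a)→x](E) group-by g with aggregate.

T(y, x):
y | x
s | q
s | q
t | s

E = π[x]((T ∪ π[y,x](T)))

Per-node cardinality:
  T → 3
  T → 3
  π[y,x](T) → 3
  (T ∪ π[y,x](T)) → 6
  π[x]((T ∪ π[y,x](T))) → 6

|E| = 6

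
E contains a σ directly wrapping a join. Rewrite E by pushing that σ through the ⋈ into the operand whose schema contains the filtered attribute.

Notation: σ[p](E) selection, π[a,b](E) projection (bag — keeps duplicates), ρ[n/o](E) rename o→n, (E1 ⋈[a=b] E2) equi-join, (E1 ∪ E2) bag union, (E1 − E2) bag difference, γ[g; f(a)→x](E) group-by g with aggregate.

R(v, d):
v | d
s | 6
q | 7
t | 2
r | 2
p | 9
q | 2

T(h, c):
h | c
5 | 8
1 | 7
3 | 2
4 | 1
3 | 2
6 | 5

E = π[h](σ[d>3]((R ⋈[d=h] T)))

σ filters on d, owned by the left side.
E' = π[h]((σ[d>3](R) ⋈[d=h] T))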